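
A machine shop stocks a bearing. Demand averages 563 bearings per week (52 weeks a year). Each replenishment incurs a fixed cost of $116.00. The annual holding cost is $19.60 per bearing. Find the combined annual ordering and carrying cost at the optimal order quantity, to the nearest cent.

Annual demand D = 563 × 52 = 29,276.
The optimal lot size = √(2DS/H) = √(2 × 29,276 × 116 / 19.6) ≈ 588.67.
At the optimum the two cost components are equal, so total cost = 2·(Q*/2)H = Q*·H.
Minimum total = √(2DSH) = √(2 × 29,276 × 116 × 19.6) ≈ 11537.930.

TC* ≈ $11,537.93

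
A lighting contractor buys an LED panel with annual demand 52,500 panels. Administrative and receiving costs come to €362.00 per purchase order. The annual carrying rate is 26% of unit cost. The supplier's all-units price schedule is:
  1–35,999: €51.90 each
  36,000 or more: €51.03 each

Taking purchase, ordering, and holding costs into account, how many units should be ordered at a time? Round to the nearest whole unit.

Q* ≈ 1,678 panels

Holding cost per unit per year at price C is H = 0.26·C.
Evaluate total cost at each tier's feasible EOQ or, if the EOQ is below the tier, at the tier's minimum quantity.
EOQ at €51.90 = 1678.3 (feasible in tier 1): TC = 52,500×€51.90 + (52,500/1678.3)×362 + (1678.3/2)×0.26×€51.90 = €2,747,397.45.
EOQ at €51.03 = 1692.6 < 36000, so use break Q=36000: TC = 52,500×€51.03 + (52,500/36000.0)×362 + (36000.0/2)×0.26×€51.03 = €2,918,423.32.
Lowest total cost is €2,747,397.45 at Q = 1678.3.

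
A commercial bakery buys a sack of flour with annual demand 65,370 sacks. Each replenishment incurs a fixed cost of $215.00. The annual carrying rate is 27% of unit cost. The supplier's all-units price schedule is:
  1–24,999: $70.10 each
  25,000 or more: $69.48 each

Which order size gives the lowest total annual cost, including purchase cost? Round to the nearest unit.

Holding cost per unit per year at price C is H = 0.27·C.
Candidates are each tier's EOQ (if it falls in that tier) and each price-break quantity.
EOQ at $70.10 = 1218.7 (feasible in tier 1): TC = 65,370×$70.10 + (65,370/1218.7)×215 + (1218.7/2)×0.27×$70.10 = $4,605,502.58.
EOQ at $69.48 = 1224.1 < 25000, so use break Q=25000: TC = 65,370×$69.48 + (65,370/25000.0)×215 + (25000.0/2)×0.27×$69.48 = $4,776,964.78.
Lowest total cost is $4,605,502.58 at Q = 1218.7.

Q* ≈ 1,219 sacks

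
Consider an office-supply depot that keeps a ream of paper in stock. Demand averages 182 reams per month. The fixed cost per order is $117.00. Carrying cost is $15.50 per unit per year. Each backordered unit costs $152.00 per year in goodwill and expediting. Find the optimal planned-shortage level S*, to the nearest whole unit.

Annual demand D = 182 × 12 = 2,184.
With planned backorders, Q* = √(2DS/H) · √((H+B)/B).
√(2DS/H) = √(2 × 2,184 × 117 / 15.5) = 181.580.
√((H+B)/B) = √((15.5+152)/152) = 1.0497.
Q* ≈ 190.614.
S* = Q* · H/(H+B) = 190.614 × 15.5/167.5 ≈ 17.639.

S* ≈ 18 reams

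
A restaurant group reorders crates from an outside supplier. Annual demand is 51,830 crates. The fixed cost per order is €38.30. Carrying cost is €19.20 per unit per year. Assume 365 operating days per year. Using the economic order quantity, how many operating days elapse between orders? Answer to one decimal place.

T ≈ 3.2 days

The optimal lot size = √(2DS/H) = √(2 × 51,830 × 38.3 / 19.2) ≈ 454.73.
Cycle time = Q*/D × 365 = 454.73 / 51,830 × 365 ≈ 3.202 days.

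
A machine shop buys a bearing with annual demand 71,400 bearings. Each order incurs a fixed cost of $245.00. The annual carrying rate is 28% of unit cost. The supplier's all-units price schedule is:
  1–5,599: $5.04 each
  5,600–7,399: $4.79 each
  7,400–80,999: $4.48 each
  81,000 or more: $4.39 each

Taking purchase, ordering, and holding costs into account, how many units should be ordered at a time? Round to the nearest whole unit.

Holding cost per unit per year at price C is H = 0.28·C.
For each price level, check whether its EOQ is feasible; otherwise the best quantity at that price is the breakpoint.
EOQ at $5.04 = 4979.1 (feasible in tier 1): TC = 71,400×$5.04 + (71,400/4979.1)×245 + (4979.1/2)×0.28×$5.04 = $366,882.54.
EOQ at $4.79 = 5107.4 < 5600, so use break Q=5600: TC = 71,400×$4.79 + (71,400/5600.0)×245 + (5600.0/2)×0.28×$4.79 = $348,885.11.
EOQ at $4.48 = 5281.2 < 7400, so use break Q=7400: TC = 71,400×$4.48 + (71,400/7400.0)×245 + (7400.0/2)×0.28×$4.48 = $326,877.20.
EOQ at $4.39 = 5335.0 < 81000, so use break Q=81000: TC = 71,400×$4.39 + (71,400/81000.0)×245 + (81000.0/2)×0.28×$4.39 = $363,444.56.
Lowest total cost is $326,877.20 at Q = 7400.0.

Q* ≈ 7,400 bearings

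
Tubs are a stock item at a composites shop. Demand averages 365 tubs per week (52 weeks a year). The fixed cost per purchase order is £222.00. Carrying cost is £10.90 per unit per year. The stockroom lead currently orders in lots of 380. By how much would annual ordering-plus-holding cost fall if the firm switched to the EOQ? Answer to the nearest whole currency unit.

Annual demand D = 365 × 52 = 18,980.
EOQ = √(2DS/H) = √(2 × 18,980 × 222 / 10.9) ≈ 879.28.
Cost at Q* = (D/Q*)S + (Q*/2)H = √(2DSH) ≈ £9,584.13.
Cost at Q = 380: (18,980/380)×222 + (380/2)×10.9 = £11,088.32 + £2,071.00 = £13,159.32.
Excess = £13,159.32 − £9,584.13 = £3,575.18.

Extra cost ≈ £3,575 per year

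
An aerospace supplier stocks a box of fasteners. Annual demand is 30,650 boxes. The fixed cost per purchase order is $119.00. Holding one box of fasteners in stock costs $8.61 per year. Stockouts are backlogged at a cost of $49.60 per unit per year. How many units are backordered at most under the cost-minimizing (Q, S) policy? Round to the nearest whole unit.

With planned backorders, Q* = √(2DS/H) · √((H+B)/B).
√(2DS/H) = √(2 × 30,650 × 119 / 8.61) = 920.454.
√((H+B)/B) = √((8.61+49.6)/49.6) = 1.0833.
Q* ≈ 997.149.
S* = Q* · H/(H+B) = 997.149 × 8.61/58.21 ≈ 147.491.

S* ≈ 147 boxes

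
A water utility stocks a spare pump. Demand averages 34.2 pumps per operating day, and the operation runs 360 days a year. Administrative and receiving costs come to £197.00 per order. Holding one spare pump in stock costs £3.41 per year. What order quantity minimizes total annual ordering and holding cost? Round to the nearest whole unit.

Annual demand D = 34.2 × 360 = 12,312.
EOQ = √(2DS / H) = √(2 × 12,312 × 197 / 3.41).
= √(4,850,928 / 3.41) = √1,422,559.5308 ≈ 1192.711.

Q* ≈ 1,193 pumps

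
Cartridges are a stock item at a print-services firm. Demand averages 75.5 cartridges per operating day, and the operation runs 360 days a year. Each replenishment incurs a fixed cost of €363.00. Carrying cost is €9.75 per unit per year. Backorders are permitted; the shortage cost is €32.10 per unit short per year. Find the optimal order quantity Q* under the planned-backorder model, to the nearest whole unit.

Annual demand D = 75.5 × 360 = 27,180.
With planned backorders, Q* = √(2DS/H) · √((H+B)/B).
√(2DS/H) = √(2 × 27,180 × 363 / 9.75) = 1422.626.
√((H+B)/B) = √((9.75+32.1)/32.1) = 1.1418.
Q* ≈ 1624.374.

Q* ≈ 1,624 cartridges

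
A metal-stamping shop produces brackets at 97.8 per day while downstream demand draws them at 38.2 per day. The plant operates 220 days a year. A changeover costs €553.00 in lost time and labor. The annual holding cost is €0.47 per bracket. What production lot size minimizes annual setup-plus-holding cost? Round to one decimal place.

Annual demand D = 38.2 × 220 = 8,404.
Production build-up factor (1 − d/p) = 1 − 38.2/97.8 = 0.6094.
Q* = √(2DS / (H(1 − d/p))) = √(2 × 8,404 × 553 / (0.47 × 0.6094)).
= √(9,294,824 / 0.2864) ≈ 5696.629.

Q* ≈ 5,696.6 brackets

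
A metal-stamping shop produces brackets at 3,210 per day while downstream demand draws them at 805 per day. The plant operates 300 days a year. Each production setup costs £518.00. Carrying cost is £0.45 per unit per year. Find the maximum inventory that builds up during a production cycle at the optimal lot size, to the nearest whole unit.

I_max ≈ 20,410 brackets

Annual demand D = 805 × 300 = 241,500.
Production build-up factor (1 − d/p) = 1 − 805/3,210 = 0.7492.
Q* = √(2DS / (H(1 − d/p))) = √(2 × 241,500 × 518 / (0.45 × 0.7492)).
= √(250,194,000 / 0.3371) ≈ 27241.258.
Maximum inventory = Q*(1 − d/p) = 27241.258 × 0.7492 ≈ 20409.728.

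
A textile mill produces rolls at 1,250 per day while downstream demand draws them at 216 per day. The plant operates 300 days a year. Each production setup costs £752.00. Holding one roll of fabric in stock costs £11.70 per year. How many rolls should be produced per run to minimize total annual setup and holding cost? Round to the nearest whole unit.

Q* ≈ 3,173 rolls

Annual demand D = 216 × 300 = 64,800.
Production build-up factor (1 − d/p) = 1 − 216/1,250 = 0.8272.
Q* = √(2DS / (H(1 − d/p))) = √(2 × 64,800 × 752 / (11.7 × 0.8272)).
= √(97,459,200 / 9.6782) ≈ 3173.315.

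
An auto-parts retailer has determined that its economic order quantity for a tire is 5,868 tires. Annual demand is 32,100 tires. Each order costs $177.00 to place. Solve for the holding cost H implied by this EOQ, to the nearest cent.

H ≈ $0.33

The basic EOQ model gives Q* = √(2DS/H); rearrange for the unknown.
From Q* = √(2DS/H): H = 2DS / Q*² = 2 × 32,100 × 177 / 5,868² = 0.3300.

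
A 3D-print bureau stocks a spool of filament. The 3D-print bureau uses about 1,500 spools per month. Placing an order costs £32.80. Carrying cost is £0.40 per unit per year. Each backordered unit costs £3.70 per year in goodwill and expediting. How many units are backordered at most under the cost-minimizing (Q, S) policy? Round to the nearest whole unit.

Annual demand D = 1,500 × 12 = 18,000.
With planned backorders, Q* = √(2DS/H) · √((H+B)/B).
√(2DS/H) = √(2 × 18,000 × 32.8 / 0.4) = 1718.139.
√((H+B)/B) = √((0.4+3.7)/3.7) = 1.0527.
Q* ≈ 1808.628.
S* = Q* · H/(H+B) = 1808.628 × 0.4/4.1 ≈ 176.452.

S* ≈ 176 spools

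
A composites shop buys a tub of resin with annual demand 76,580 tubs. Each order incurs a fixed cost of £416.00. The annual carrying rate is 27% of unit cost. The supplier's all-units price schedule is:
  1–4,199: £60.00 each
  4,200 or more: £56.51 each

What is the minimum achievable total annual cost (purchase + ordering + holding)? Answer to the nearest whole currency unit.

Holding cost per unit per year at price C is H = 0.27·C.
Evaluate total cost at each tier's feasible EOQ or, if the EOQ is below the tier, at the tier's minimum quantity.
EOQ at £60.00 = 1983.2 (feasible in tier 1): TC = 76,580×£60.00 + (76,580/1983.2)×416 + (1983.2/2)×0.27×£60.00 = £4,626,927.49.
EOQ at £56.51 = 2043.5 < 4200, so use break Q=4200: TC = 76,580×£56.51 + (76,580/4200.0)×416 + (4200.0/2)×0.27×£56.51 = £4,367,162.04.
Lowest total cost among the candidates is at Q = 4200.0.

TC* ≈ £4,367,162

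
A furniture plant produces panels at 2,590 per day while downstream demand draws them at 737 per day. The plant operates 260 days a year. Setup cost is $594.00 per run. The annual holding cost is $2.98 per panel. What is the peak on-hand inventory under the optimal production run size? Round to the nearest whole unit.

I_max ≈ 7,393 panels

Annual demand D = 737 × 260 = 191,620.
Production build-up factor (1 − d/p) = 1 − 737/2,590 = 0.7154.
Q* = √(2DS / (H(1 − d/p))) = √(2 × 191,620 × 594 / (2.98 × 0.7154)).
= √(227,644,560 / 2.132) ≈ 10333.149.
Maximum inventory = Q*(1 − d/p) = 10333.149 × 0.7154 ≈ 7392.789.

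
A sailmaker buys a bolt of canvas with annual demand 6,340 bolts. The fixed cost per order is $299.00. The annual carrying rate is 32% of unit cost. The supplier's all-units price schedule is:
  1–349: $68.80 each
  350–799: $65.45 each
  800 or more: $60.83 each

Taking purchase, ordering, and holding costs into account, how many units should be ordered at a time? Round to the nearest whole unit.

Holding cost per unit per year at price C is H = 0.32·C.
Candidates are each tier's EOQ (if it falls in that tier) and each price-break quantity.
Tier 1 ($68.80): EOQ = 415.0 exceeds tier's upper bound 349, so this tier is dominated.
EOQ at $65.45 = 425.5 (feasible in tier 2): TC = 6,340×$65.45 + (6,340/425.5)×299 + (425.5/2)×0.32×$65.45 = $423,863.97.
EOQ at $60.83 = 441.3 < 800, so use break Q=800: TC = 6,340×$60.83 + (6,340/800.0)×299 + (800.0/2)×0.32×$60.83 = $395,818.02.
Lowest total cost is $395,818.02 at Q = 800.0.

Q* ≈ 800 bolts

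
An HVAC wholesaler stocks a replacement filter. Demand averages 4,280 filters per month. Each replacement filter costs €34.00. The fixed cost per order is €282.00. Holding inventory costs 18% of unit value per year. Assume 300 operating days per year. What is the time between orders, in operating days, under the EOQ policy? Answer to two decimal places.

Annual demand D = 4,280 × 12 = 51,360.
Holding cost H = 0.18 × €34.00 = €6.1200 per unit per year.
The optimal lot size = √(2DS/H) = √(2 × 51,360 × 282 / 6.12) ≈ 2175.59.
Cycle time = Q*/D × 300 = 2175.59 / 51,360 × 300 ≈ 12.708 days.

T ≈ 12.71 days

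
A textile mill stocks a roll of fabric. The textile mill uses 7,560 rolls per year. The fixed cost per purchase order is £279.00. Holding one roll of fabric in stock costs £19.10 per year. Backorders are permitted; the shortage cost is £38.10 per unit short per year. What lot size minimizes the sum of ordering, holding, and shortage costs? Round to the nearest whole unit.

With planned backorders, Q* = √(2DS/H) · √((H+B)/B).
√(2DS/H) = √(2 × 7,560 × 279 / 19.1) = 469.960.
√((H+B)/B) = √((19.1+38.1)/38.1) = 1.2253.
Q* ≈ 575.833.

Q* ≈ 576 rolls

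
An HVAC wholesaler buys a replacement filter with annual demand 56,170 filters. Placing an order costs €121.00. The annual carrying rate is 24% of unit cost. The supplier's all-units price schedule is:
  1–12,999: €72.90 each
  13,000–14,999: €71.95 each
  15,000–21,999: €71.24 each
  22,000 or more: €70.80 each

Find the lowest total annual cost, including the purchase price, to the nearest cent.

TC* ≈ €4,110,214.59

Holding cost per unit per year at price C is H = 0.24·C.
Evaluate total cost at each tier's feasible EOQ or, if the EOQ is below the tier, at the tier's minimum quantity.
EOQ at €72.90 = 881.4 (feasible in tier 1): TC = 56,170×€72.90 + (56,170/881.4)×121 + (881.4/2)×0.24×€72.90 = €4,110,214.59.
EOQ at €71.95 = 887.2 < 13000, so use break Q=13000: TC = 56,170×€71.95 + (56,170/13000.0)×121 + (13000.0/2)×0.24×€71.95 = €4,154,196.31.
EOQ at €71.24 = 891.6 < 15000, so use break Q=15000: TC = 56,170×€71.24 + (56,170/15000.0)×121 + (15000.0/2)×0.24×€71.24 = €4,130,235.90.
EOQ at €70.80 = 894.4 < 22000, so use break Q=22000: TC = 56,170×€70.80 + (56,170/22000.0)×121 + (22000.0/2)×0.24×€70.80 = €4,164,056.94.
Lowest total cost among the candidates is at Q = 881.4.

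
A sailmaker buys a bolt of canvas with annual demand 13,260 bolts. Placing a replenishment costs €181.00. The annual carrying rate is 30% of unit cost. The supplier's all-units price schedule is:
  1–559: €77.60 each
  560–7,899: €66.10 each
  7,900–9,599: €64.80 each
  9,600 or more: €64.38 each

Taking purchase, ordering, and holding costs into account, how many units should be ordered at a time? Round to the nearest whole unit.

Q* ≈ 560 bolts

Holding cost per unit per year at price C is H = 0.30·C.
Evaluate total cost at each tier's feasible EOQ or, if the EOQ is below the tier, at the tier's minimum quantity.
EOQ at €77.60 = 454.1 (feasible in tier 1): TC = 13,260×€77.60 + (13,260/454.1)×181 + (454.1/2)×0.30×€77.60 = €1,039,547.04.
EOQ at €66.10 = 492.0 < 560, so use break Q=560: TC = 13,260×€66.10 + (13,260/560.0)×181 + (560.0/2)×0.30×€66.10 = €886,324.22.
EOQ at €64.80 = 496.9 < 7900, so use break Q=7900: TC = 13,260×€64.80 + (13,260/7900.0)×181 + (7900.0/2)×0.30×€64.80 = €936,339.81.
EOQ at €64.38 = 498.5 < 9600, so use break Q=9600: TC = 13,260×€64.38 + (13,260/9600.0)×181 + (9600.0/2)×0.30×€64.38 = €946,636.01.
Lowest total cost is €886,324.22 at Q = 560.0.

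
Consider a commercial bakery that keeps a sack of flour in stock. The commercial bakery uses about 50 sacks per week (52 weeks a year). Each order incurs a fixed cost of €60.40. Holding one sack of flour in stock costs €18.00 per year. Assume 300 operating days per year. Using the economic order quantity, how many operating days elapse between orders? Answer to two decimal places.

Annual demand D = 50 × 52 = 2,600.
Q* = √(2DS/H) = √(2 × 2,600 × 60.4 / 18) ≈ 132.09.
Cycle time = Q*/D × 300 = 132.09 / 2,600 × 300 ≈ 15.242 days.

T ≈ 15.24 days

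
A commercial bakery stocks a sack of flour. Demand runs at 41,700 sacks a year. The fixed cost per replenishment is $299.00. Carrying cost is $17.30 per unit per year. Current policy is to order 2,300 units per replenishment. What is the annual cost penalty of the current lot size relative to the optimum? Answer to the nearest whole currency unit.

Extra cost ≈ $4,546 per year

EOQ = √(2DS/H) = √(2 × 41,700 × 299 / 17.3) ≈ 1200.59.
Cost at Q* = (D/Q*)S + (Q*/2)H = √(2DSH) ≈ $20,770.25.
Cost at Q = 2,300: (41,700/2,300)×299 + (2,300/2)×17.3 = $5,421.00 + $19,895.00 = $25,316.00.
Excess = $25,316.00 − $20,770.25 = $4,545.75.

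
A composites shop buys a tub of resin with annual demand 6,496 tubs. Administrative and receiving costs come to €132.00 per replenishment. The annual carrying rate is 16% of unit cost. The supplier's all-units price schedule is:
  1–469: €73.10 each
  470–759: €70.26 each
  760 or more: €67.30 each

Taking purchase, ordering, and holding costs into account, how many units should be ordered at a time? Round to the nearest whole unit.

Q* ≈ 760 tubs

Holding cost per unit per year at price C is H = 0.16·C.
Evaluate total cost at each tier's feasible EOQ or, if the EOQ is below the tier, at the tier's minimum quantity.
EOQ at €73.10 = 382.9 (feasible in tier 1): TC = 6,496×€73.10 + (6,496/382.9)×132 + (382.9/2)×0.16×€73.10 = €479,336.21.
EOQ at €70.26 = 390.6 < 470, so use break Q=470: TC = 6,496×€70.26 + (6,496/470.0)×132 + (470.0/2)×0.16×€70.26 = €460,875.14.
EOQ at €67.30 = 399.1 < 760, so use break Q=760: TC = 6,496×€67.30 + (6,496/760.0)×132 + (760.0/2)×0.16×€67.30 = €442,400.89.
Lowest total cost is €442,400.89 at Q = 760.0.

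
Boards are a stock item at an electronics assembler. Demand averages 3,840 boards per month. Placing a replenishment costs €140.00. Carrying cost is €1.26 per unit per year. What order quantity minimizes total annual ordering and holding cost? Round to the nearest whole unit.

Q* ≈ 3,200 boards

Annual demand D = 3,840 × 12 = 46,080.
EOQ = √(2DS / H) = √(2 × 46,080 × 140 / 1.26).
= √(12,902,400 / 1.26) = √10,240,000 ≈ 3200.000.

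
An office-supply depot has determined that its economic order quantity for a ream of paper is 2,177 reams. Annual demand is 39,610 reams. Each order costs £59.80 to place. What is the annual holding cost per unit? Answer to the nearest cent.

H ≈ £1.00

The basic EOQ model gives Q* = √(2DS/H); rearrange for the unknown.
From Q* = √(2DS/H): H = 2DS / Q*² = 2 × 39,610 × 59.8 / 2,177² = 0.9996.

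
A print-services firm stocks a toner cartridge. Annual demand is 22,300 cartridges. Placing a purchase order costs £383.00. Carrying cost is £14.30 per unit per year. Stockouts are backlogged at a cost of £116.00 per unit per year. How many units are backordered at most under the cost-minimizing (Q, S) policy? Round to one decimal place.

With planned backorders, Q* = √(2DS/H) · √((H+B)/B).
√(2DS/H) = √(2 × 22,300 × 383 / 14.3) = 1092.946.
√((H+B)/B) = √((14.3+116)/116) = 1.0598.
Q* ≈ 1158.356.
S* = Q* · H/(H+B) = 1158.356 × 14.3/130.3 ≈ 127.126.

S* ≈ 127.1 cartridges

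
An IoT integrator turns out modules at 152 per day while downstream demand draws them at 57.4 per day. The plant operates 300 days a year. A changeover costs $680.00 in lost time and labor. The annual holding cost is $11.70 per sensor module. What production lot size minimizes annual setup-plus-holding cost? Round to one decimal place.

Annual demand D = 57.4 × 300 = 17,220.
Production build-up factor (1 − d/p) = 1 − 57.4/152 = 0.6224.
Q* = √(2DS / (H(1 − d/p))) = √(2 × 17,220 × 680 / (11.7 × 0.6224)).
= √(23,419,200 / 7.2817) ≈ 1793.368.

Q* ≈ 1,793.4 modules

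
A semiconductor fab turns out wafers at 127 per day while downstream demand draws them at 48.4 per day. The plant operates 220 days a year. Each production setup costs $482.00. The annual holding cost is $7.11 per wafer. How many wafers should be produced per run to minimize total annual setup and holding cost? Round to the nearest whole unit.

Q* ≈ 1,527 wafers

Annual demand D = 48.4 × 220 = 10,648.
Production build-up factor (1 − d/p) = 1 − 48.4/127 = 0.6189.
Q* = √(2DS / (H(1 − d/p))) = √(2 × 10,648 × 482 / (7.11 × 0.6189)).
= √(10,264,672 / 4.4004) ≈ 1527.314.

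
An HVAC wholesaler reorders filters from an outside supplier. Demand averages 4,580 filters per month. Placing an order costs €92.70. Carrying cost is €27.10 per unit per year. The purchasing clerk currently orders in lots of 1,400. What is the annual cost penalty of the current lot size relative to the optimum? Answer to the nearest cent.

Extra cost ≈ €5,991.74 per year

Annual demand D = 4,580 × 12 = 54,960.
EOQ = √(2DS/H) = √(2 × 54,960 × 92.7 / 27.1) ≈ 613.19.
Cost at Q* = (D/Q*)S + (Q*/2)H = √(2DSH) ≈ €16,617.39.
Cost at Q = 1,400: (54,960/1,400)×92.7 + (1,400/2)×27.1 = €3,639.14 + €18,970.00 = €22,609.14.
Excess = €22,609.14 − €16,617.39 = €5,991.74.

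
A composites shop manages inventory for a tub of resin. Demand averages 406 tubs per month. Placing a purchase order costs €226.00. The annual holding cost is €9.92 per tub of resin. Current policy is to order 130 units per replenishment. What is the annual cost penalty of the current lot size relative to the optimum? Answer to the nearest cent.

Annual demand D = 406 × 12 = 4,872.
EOQ = √(2DS/H) = √(2 × 4,872 × 226 / 9.92) ≈ 471.16.
Cost at Q* = (D/Q*)S + (Q*/2)H = √(2DSH) ≈ €4,673.89.
Cost at Q = 130: (4,872/130)×226 + (130/2)×9.92 = €8,469.78 + €644.80 = €9,114.58.
Excess = €9,114.58 − €4,673.89 = €4,440.69.

Extra cost ≈ €4,440.69 per year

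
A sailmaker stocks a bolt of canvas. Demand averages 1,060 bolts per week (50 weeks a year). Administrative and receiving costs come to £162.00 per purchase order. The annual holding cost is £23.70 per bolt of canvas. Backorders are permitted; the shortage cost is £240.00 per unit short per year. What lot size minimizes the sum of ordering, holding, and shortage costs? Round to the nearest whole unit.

Annual demand D = 1,060 × 50 = 53,000.
With planned backorders, Q* = √(2DS/H) · √((H+B)/B).
√(2DS/H) = √(2 × 53,000 × 162 / 23.7) = 851.209.
√((H+B)/B) = √((23.7+240)/240) = 1.0482.
Q* ≈ 892.248.

Q* ≈ 892 bolts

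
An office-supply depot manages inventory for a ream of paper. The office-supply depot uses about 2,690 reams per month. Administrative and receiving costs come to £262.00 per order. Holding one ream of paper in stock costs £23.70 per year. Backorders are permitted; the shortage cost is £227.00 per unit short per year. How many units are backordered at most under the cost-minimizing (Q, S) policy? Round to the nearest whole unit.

S* ≈ 84 reams

Annual demand D = 2,690 × 12 = 32,280.
With planned backorders, Q* = √(2DS/H) · √((H+B)/B).
√(2DS/H) = √(2 × 32,280 × 262 / 23.7) = 844.808.
√((H+B)/B) = √((23.7+227)/227) = 1.0509.
Q* ≈ 887.815.
S* = Q* · H/(H+B) = 887.815 × 23.7/250.7 ≈ 83.930.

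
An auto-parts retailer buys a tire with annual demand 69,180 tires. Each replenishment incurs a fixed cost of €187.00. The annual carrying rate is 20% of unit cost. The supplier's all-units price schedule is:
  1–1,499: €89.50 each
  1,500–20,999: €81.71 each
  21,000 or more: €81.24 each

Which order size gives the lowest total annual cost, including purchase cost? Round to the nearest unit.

Holding cost per unit per year at price C is H = 0.20·C.
Candidates are each tier's EOQ (if it falls in that tier) and each price-break quantity.
EOQ at €89.50 = 1202.3 (feasible in tier 1): TC = 69,180×€89.50 + (69,180/1202.3)×187 + (1202.3/2)×0.20×€89.50 = €6,213,130.51.
EOQ at €81.71 = 1258.3 < 1500, so use break Q=1500: TC = 69,180×€81.71 + (69,180/1500.0)×187 + (1500.0/2)×0.20×€81.71 = €5,673,578.74.
EOQ at €81.24 = 1261.9 < 21000, so use break Q=21000: TC = 69,180×€81.24 + (69,180/21000.0)×187 + (21000.0/2)×0.20×€81.24 = €5,791,403.23.
Lowest total cost is €5,673,578.74 at Q = 1500.0.

Q* ≈ 1,500 tires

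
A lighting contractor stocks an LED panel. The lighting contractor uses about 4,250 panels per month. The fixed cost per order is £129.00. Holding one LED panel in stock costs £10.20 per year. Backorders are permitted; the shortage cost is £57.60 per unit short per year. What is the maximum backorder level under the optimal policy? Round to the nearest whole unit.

S* ≈ 185 panels

Annual demand D = 4,250 × 12 = 51,000.
With planned backorders, Q* = √(2DS/H) · √((H+B)/B).
√(2DS/H) = √(2 × 51,000 × 129 / 10.2) = 1135.782.
√((H+B)/B) = √((10.2+57.6)/57.6) = 1.0849.
Q* ≈ 1232.249.
S* = Q* · H/(H+B) = 1232.249 × 10.2/67.8 ≈ 185.383.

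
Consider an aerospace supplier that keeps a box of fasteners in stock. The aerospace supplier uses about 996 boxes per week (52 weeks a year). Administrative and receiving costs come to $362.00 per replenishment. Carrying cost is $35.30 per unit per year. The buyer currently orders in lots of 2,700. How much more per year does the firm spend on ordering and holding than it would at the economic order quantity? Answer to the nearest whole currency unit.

Extra cost ≈ $18,217 per year

Annual demand D = 996 × 52 = 51,792.
EOQ = √(2DS/H) = √(2 × 51,792 × 362 / 35.3) ≈ 1030.65.
Cost at Q* = (D/Q*)S + (Q*/2)H = √(2DSH) ≈ $36,382.12.
Cost at Q = 2,700: (51,792/2,700)×362 + (2,700/2)×35.3 = $6,943.96 + $47,655.00 = $54,598.96.
Excess = $54,598.96 − $36,382.12 = $18,216.85.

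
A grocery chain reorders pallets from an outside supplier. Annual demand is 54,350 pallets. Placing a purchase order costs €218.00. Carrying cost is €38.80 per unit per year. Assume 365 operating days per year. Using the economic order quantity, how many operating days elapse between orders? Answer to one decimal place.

Q* = √(2DS/H) = √(2 × 54,350 × 218 / 38.8) ≈ 781.50.
Cycle time = Q*/D × 365 = 781.50 / 54,350 × 365 ≈ 5.248 days.

T ≈ 5.2 days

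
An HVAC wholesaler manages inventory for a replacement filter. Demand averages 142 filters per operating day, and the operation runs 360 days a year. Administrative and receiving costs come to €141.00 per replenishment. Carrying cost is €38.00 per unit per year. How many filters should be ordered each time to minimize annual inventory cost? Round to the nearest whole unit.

Annual demand D = 142 × 360 = 51,120.
EOQ = √(2DS / H) = √(2 × 51,120 × 141 / 38).
= √(14,415,840 / 38) = √379,364.2105 ≈ 615.925.

Q* ≈ 616 filters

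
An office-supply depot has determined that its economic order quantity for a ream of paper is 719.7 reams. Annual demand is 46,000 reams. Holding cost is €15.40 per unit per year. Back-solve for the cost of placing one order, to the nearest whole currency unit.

Invert the EOQ relation Q*² = 2DS/H.
From Q* = √(2DS/H): S = Q*²H / (2D) = 719.7² × 15.4 / (2 × 46,000) = 86.7034.

S ≈ €87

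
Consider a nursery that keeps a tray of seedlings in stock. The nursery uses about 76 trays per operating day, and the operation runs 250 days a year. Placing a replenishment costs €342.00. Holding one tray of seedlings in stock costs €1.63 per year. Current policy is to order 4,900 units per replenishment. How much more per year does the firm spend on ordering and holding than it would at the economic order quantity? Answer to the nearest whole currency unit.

Extra cost ≈ €717 per year

Annual demand D = 76 × 250 = 19,000.
EOQ = √(2DS/H) = √(2 × 19,000 × 342 / 1.63) ≈ 2823.65.
Cost at Q* = (D/Q*)S + (Q*/2)H = √(2DSH) ≈ €4,602.55.
Cost at Q = 4,900: (19,000/4,900)×342 + (4,900/2)×1.63 = €1,326.12 + €3,993.50 = €5,319.62.
Excess = €5,319.62 − €4,602.55 = €717.07.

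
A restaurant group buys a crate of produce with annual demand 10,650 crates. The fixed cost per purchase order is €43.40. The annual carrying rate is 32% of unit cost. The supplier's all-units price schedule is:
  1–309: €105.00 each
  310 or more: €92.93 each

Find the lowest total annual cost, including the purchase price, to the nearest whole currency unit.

TC* ≈ €995,805

Holding cost per unit per year at price C is H = 0.32·C.
Candidates are each tier's EOQ (if it falls in that tier) and each price-break quantity.
EOQ at €105.00 = 165.9 (feasible in tier 1): TC = 10,650×€105.00 + (10,650/165.9)×43.4 + (165.9/2)×0.32×€105.00 = €1,123,823.20.
EOQ at €92.93 = 176.3 < 310, so use break Q=310: TC = 10,650×€92.93 + (10,650/310.0)×43.4 + (310.0/2)×0.32×€92.93 = €995,804.83.
Lowest total cost among the candidates is at Q = 310.0.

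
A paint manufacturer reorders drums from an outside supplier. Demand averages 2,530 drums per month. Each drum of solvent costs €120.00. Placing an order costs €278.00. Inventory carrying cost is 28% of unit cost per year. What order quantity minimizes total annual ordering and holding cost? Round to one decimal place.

Q* ≈ 708.8 drums

Annual demand D = 2,530 × 12 = 30,360.
Holding cost H = 0.28 × €120.00 = €33.6000 per unit per year.
EOQ = √(2DS / H) = √(2 × 30,360 × 278 / 33.6).
= √(16,880,160 / 33.6) = √502,385.7143 ≈ 708.792.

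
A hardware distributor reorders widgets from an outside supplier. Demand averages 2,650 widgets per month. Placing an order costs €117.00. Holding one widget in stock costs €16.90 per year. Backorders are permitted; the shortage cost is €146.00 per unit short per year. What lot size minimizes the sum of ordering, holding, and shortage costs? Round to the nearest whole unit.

Annual demand D = 2,650 × 12 = 31,800.
With planned backorders, Q* = √(2DS/H) · √((H+B)/B).
√(2DS/H) = √(2 × 31,800 × 117 / 16.9) = 663.557.
√((H+B)/B) = √((16.9+146)/146) = 1.0563.
Q* ≈ 700.910.

Q* ≈ 701 widgets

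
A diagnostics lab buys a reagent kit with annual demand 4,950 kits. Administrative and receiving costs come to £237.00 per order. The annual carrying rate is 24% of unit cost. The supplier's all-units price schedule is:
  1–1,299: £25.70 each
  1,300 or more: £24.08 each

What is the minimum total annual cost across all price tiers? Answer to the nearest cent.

Holding cost per unit per year at price C is H = 0.24·C.
Evaluate total cost at each tier's feasible EOQ or, if the EOQ is below the tier, at the tier's minimum quantity.
EOQ at £25.70 = 616.8 (feasible in tier 1): TC = 4,950×£25.70 + (4,950/616.8)×237 + (616.8/2)×0.24×£25.70 = £131,019.21.
EOQ at £24.08 = 637.2 < 1300, so use break Q=1300: TC = 4,950×£24.08 + (4,950/1300.0)×237 + (1300.0/2)×0.24×£24.08 = £123,854.90.
Lowest total cost among the candidates is at Q = 1300.0.

TC* ≈ £123,854.90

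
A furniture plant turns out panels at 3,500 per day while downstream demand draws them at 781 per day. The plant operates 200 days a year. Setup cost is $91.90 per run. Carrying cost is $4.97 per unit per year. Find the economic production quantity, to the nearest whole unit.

Q* ≈ 2,727 panels

Annual demand D = 781 × 200 = 156,200.
Production build-up factor (1 − d/p) = 1 − 781/3,500 = 0.7769.
Q* = √(2DS / (H(1 − d/p))) = √(2 × 156,200 × 91.9 / (4.97 × 0.7769)).
= √(28,709,560 / 3.861) ≈ 2726.870.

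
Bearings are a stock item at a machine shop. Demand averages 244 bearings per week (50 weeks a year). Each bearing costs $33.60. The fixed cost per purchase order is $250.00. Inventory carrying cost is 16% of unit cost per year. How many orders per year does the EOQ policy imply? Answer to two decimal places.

Annual demand D = 244 × 50 = 12,200.
Holding cost H = 0.16 × $33.60 = $5.3760 per unit per year.
EOQ = √(2DS/H) = √(2 × 12,200 × 250 / 5.376) ≈ 1065.21.
Orders per year = D / Q* = 12,200 / 1065.21 ≈ 11.453.

N ≈ 11.45 orders per year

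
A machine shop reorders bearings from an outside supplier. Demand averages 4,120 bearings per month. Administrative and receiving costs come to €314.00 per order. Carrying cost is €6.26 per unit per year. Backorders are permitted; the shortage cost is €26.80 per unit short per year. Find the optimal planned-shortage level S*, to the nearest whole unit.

Annual demand D = 4,120 × 12 = 49,440.
With planned backorders, Q* = √(2DS/H) · √((H+B)/B).
√(2DS/H) = √(2 × 49,440 × 314 / 6.26) = 2227.060.
√((H+B)/B) = √((6.26+26.8)/26.8) = 1.1107.
Q* ≈ 2473.523.
S* = Q* · H/(H+B) = 2473.523 × 6.26/33.06 ≈ 468.368.

S* ≈ 468 bearings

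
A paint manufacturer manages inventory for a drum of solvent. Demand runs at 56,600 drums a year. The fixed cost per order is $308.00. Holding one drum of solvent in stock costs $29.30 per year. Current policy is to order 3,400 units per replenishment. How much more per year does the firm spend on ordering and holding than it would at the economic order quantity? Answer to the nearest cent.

EOQ = √(2DS/H) = √(2 × 56,600 × 308 / 29.3) ≈ 1090.85.
Cost at Q* = (D/Q*)S + (Q*/2)H = √(2DSH) ≈ $31,961.88.
Cost at Q = 3,400: (56,600/3,400)×308 + (3,400/2)×29.3 = $5,127.29 + $49,810.00 = $54,937.29.
Excess = $54,937.29 − $31,961.88 = $22,975.41.

Extra cost ≈ $22,975.41 per year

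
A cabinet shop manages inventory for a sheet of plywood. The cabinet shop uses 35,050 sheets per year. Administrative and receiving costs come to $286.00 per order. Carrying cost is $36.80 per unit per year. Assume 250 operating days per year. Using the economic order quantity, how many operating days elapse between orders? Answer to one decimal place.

Q* = √(2DS/H) = √(2 × 35,050 × 286 / 36.8) ≈ 738.10.
Cycle time = Q*/D × 250 = 738.10 / 35,050 × 250 ≈ 5.265 days.

T ≈ 5.3 days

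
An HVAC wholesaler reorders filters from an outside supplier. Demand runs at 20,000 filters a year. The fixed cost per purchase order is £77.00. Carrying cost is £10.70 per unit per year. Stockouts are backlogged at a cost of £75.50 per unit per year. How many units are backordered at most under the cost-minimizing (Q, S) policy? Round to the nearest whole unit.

With planned backorders, Q* = √(2DS/H) · √((H+B)/B).
√(2DS/H) = √(2 × 20,000 × 77 / 10.7) = 536.517.
√((H+B)/B) = √((10.7+75.5)/75.5) = 1.0685.
Q* ≈ 573.276.
S* = Q* · H/(H+B) = 573.276 × 10.7/86.2 ≈ 71.161.

S* ≈ 71 filters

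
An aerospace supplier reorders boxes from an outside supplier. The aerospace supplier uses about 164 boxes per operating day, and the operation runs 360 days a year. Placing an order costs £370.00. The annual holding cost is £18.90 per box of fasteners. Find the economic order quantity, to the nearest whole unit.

Q* ≈ 1,520 boxes

Annual demand D = 164 × 360 = 59,040.
EOQ = √(2DS / H) = √(2 × 59,040 × 370 / 18.9).
= √(43,689,600 / 18.9) = √2,311,619.0476 ≈ 1520.401.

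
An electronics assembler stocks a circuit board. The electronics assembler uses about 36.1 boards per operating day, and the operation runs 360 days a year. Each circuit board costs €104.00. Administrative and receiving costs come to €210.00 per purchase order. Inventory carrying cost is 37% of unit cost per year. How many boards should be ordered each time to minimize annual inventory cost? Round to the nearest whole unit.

Q* ≈ 377 boards

Annual demand D = 36.1 × 360 = 12,996.
Holding cost H = 0.37 × €104.00 = €38.4800 per unit per year.
EOQ = √(2DS / H) = √(2 × 12,996 × 210 / 38.48).
= √(5,458,320 / 38.48) = √141,848.2328 ≈ 376.627.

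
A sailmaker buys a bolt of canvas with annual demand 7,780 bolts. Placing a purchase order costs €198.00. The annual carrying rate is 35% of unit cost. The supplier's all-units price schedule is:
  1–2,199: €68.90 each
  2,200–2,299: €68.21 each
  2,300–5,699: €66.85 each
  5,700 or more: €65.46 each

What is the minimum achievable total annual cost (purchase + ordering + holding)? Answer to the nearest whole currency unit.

Holding cost per unit per year at price C is H = 0.35·C.
Evaluate total cost at each tier's feasible EOQ or, if the EOQ is below the tier, at the tier's minimum quantity.
EOQ at €68.90 = 357.4 (feasible in tier 1): TC = 7,780×€68.90 + (7,780/357.4)×198 + (357.4/2)×0.35×€68.90 = €544,661.48.
EOQ at €68.21 = 359.2 < 2200, so use break Q=2200: TC = 7,780×€68.21 + (7,780/2200.0)×198 + (2200.0/2)×0.35×€68.21 = €557,634.85.
EOQ at €66.85 = 362.9 < 2300, so use break Q=2300: TC = 7,780×€66.85 + (7,780/2300.0)×198 + (2300.0/2)×0.35×€66.85 = €547,669.88.
EOQ at €65.46 = 366.7 < 5700, so use break Q=5700: TC = 7,780×€65.46 + (7,780/5700.0)×198 + (5700.0/2)×0.35×€65.46 = €574,845.40.
Lowest total cost among the candidates is at Q = 357.4.

TC* ≈ €544,661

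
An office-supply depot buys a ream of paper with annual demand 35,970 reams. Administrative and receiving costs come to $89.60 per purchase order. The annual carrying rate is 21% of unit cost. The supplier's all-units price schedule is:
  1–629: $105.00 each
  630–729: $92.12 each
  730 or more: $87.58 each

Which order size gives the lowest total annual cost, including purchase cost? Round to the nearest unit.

Holding cost per unit per year at price C is H = 0.21·C.
For each price level, check whether its EOQ is feasible; otherwise the best quantity at that price is the breakpoint.
EOQ at $105.00 = 540.7 (feasible in tier 1): TC = 35,970×$105.00 + (35,970/540.7)×89.6 + (540.7/2)×0.21×$105.00 = $3,788,771.85.
EOQ at $92.12 = 577.2 < 630, so use break Q=630: TC = 35,970×$92.12 + (35,970/630.0)×89.6 + (630.0/2)×0.21×$92.12 = $3,324,765.87.
EOQ at $87.58 = 592.0 < 730, so use break Q=730: TC = 35,970×$87.58 + (35,970/730.0)×89.6 + (730.0/2)×0.21×$87.58 = $3,161,380.55.
Lowest total cost is $3,161,380.55 at Q = 730.0.

Q* ≈ 730 reams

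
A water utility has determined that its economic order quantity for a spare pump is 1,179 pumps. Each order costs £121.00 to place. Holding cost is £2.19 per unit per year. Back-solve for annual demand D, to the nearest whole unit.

D ≈ 12,579 pumps per year

The basic EOQ model gives Q* = √(2DS/H); rearrange for the unknown.
From Q* = √(2DS/H): D = Q*²H / (2S) = 1,179² × 2.19 / (2 × 121) = 12579.297.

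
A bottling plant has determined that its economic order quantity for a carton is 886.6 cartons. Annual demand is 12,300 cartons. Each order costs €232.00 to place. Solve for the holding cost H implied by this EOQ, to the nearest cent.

H ≈ €7.26

Invert the EOQ relation Q*² = 2DS/H.
From Q* = √(2DS/H): H = 2DS / Q*² = 2 × 12,300 × 232 / 886.6² = 7.2605.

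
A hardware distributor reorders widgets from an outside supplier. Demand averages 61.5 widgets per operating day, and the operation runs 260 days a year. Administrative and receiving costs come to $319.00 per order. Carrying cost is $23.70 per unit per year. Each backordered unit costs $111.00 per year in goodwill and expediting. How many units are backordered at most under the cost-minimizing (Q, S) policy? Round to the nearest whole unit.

Annual demand D = 61.5 × 260 = 15,990.
With planned backorders, Q* = √(2DS/H) · √((H+B)/B).
√(2DS/H) = √(2 × 15,990 × 319 / 23.7) = 656.085.
√((H+B)/B) = √((23.7+111)/111) = 1.1016.
Q* ≈ 722.741.
S* = Q* · H/(H+B) = 722.741 × 23.7/134.7 ≈ 127.164.

S* ≈ 127 widgets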